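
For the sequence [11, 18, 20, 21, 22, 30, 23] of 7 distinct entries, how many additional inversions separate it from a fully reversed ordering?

Maximum inversions for 7 distinct elements is C(7, 2) = 7·6/2 = 21.
Current inversions — for each element, count later smaller elements:
11: 0
18: 0
20: 0
21: 0
22: 0
30: 1
23: 0
Current total: 0 + 0 + 0 + 0 + 0 + 1 + 0 = 1
Shortfall: 21 − 1 = 20

20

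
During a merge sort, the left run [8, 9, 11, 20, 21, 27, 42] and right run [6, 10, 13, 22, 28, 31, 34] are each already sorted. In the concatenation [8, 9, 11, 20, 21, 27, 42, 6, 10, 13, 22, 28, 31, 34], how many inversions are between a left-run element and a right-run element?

For each element r of the right run, count left-run elements greater than r:
r = 6: 8, 9, 11, 20, 21, 27, 42 → 7
r = 10: 11, 20, 21, 27, 42 → 5
r = 13: 20, 21, 27, 42 → 4
r = 22: 27, 42 → 2
r = 28: 42 → 1
r = 31: 42 → 1
r = 34: 42 → 1
Cross-inversions: 7 + 5 + 4 + 2 + 1 + 1 + 1 = 21

21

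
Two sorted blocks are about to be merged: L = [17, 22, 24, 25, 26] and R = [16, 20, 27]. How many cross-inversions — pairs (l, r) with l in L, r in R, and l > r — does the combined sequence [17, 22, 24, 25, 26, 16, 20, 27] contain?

9

For each element r of the right run, count left-run elements greater than r:
r = 16: 17, 22, 24, 25, 26 → 5
r = 20: 22, 24, 25, 26 → 4
r = 27: none → 0
Cross-inversions: 5 + 4 + 0 = 9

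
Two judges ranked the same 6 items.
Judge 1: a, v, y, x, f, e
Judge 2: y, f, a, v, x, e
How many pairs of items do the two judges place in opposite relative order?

Assign each item its position (1..6) in the first ordering, then rewrite the second ordering as that position sequence:
positions: a→1, v→2, y→3, x→4, f→5, e→6
second ordering as positions: [3, 5, 1, 2, 4, 6]
Discordant pairs = inversions in this position sequence.
3: 1, 2 → 2
5: 1, 2, 4 → 3
1: 0
2: 0
4: 0
6: 0
Total: 2 + 3 + 0 + 0 + 0 + 0 = 5

5 discordant pairs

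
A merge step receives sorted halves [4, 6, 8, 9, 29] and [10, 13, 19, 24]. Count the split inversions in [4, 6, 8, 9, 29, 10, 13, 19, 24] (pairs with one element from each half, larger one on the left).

4

Take each right-half value and tally the left-half values above it:
r = 10: 29 → 1
r = 13: 29 → 1
r = 19: 29 → 1
r = 24: 29 → 1
Cross-inversions: 1 + 1 + 1 + 1 = 4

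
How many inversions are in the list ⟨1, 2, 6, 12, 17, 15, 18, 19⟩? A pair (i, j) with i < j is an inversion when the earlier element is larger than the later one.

1

Count, for each position, how many later elements it exceeds:
1 → none → 0
2 → none → 0
6 → none → 0
12 → none → 0
17 → 15 → 1
15 → none → 0
18 → none → 0
19 → none → 0
Sum: 0 + 0 + 0 + 0 + 1 + 0 + 0 + 0 = 1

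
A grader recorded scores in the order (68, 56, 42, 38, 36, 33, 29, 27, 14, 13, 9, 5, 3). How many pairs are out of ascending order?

78

Count, for each position, how many later elements it exceeds:
68: 12
56: 11
42: 10
38: 9
36: 8
33: 7
29: 6
27: 5
14: 4
13: 3
9: 2
5: 1
3: 0
Sum: 12 + 11 + 10 + 9 + 8 + 7 + 6 + 5 + 4 + 3 + 2 + 1 + 0 = 78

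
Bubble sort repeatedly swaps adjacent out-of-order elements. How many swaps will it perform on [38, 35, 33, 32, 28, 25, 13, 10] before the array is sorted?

Minimum adjacent swaps = number of inversions (each swap of adjacent out-of-order elements removes one inversion and no swap can remove more).
Count inversions — for each element, later elements that are smaller:
38: 35, 33, 32, 28, 25, 13, 10 → 7
35: 33, 32, 28, 25, 13, 10 → 6
33: 32, 28, 25, 13, 10 → 5
32: 28, 25, 13, 10 → 4
28: 25, 13, 10 → 3
25: 13, 10 → 2
13: 10 → 1
10: none → 0
Total inversions: 7 + 6 + 5 + 4 + 3 + 2 + 1 + 0 = 28

28 swaps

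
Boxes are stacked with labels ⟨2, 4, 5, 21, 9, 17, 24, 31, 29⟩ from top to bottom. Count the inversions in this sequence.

3 inversions

Sweep left to right; for each value list the smaller values that follow it:
2 → none → 0
4 → none → 0
5 → none → 0
21 → 9, 17 → 2
9 → none → 0
17 → none → 0
24 → none → 0
31 → 29 → 1
29 → none → 0
Sum: 0 + 0 + 0 + 2 + 0 + 0 + 0 + 1 + 0 = 3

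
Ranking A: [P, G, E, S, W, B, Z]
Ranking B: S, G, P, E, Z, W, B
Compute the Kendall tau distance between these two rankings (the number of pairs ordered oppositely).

6

Assign each item its position (1..7) in the first ordering, then rewrite the second ordering as that position sequence:
positions: P→1, G→2, E→3, S→4, W→5, B→6, Z→7
second ordering as positions: [4, 2, 1, 3, 7, 5, 6]
Discordant pairs = inversions in this position sequence.
4: 2, 1, 3 → 3
2: 1 → 1
1: 0
3: 0
7: 5, 6 → 2
5: 0
6: 0
Total: 3 + 1 + 0 + 0 + 2 + 0 + 0 = 6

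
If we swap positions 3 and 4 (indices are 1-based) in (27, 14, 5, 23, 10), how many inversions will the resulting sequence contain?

8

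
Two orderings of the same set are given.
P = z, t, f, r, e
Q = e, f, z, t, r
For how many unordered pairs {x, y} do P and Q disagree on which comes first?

6

Assign each item its position (1..5) in the first ordering, then rewrite the second ordering as that position sequence:
positions: z→1, t→2, f→3, r→4, e→5
second ordering as positions: [5, 3, 1, 2, 4]
Discordant pairs = inversions in this position sequence.
5: 3, 1, 2, 4 → 4
3: 1, 2 → 2
1: 0
2: 0
4: 0
Total: 4 + 2 + 0 + 0 + 0 = 6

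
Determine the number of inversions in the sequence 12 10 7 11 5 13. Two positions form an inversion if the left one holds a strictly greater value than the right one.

Count, for each position, how many later elements it exceeds:
12: 4
10: 2
7: 1
11: 1
5: 0
13: 0
Sum: 4 + 2 + 1 + 1 + 0 + 0 = 8

8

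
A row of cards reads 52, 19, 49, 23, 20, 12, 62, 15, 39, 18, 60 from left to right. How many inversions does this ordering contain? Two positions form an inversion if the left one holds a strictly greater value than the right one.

Sweep left to right; for each value list the smaller values that follow it:
52 → 19, 49, 23, 20, 12, 15, 39, 18 → 8
19 → 12, 15, 18 → 3
49 → 23, 20, 12, 15, 39, 18 → 6
23 → 20, 12, 15, 18 → 4
20 → 12, 15, 18 → 3
12 → none → 0
62 → 15, 39, 18, 60 → 4
15 → none → 0
39 → 18 → 1
18 → none → 0
60 → none → 0
Sum: 8 + 3 + 6 + 4 + 3 + 0 + 4 + 0 + 1 + 0 + 0 = 29

29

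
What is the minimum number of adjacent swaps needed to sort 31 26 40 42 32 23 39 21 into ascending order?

17

The minimum number of adjacent swaps to sort an array equals its inversion count, since every such swap removes exactly one inversion.
Count inversions — for each element, later elements that are smaller:
31: 26, 23, 21 → 3
26: 23, 21 → 2
40: 32, 23, 39, 21 → 4
42: 32, 23, 39, 21 → 4
32: 23, 21 → 2
23: 21 → 1
39: 21 → 1
21: none → 0
Total inversions: 3 + 2 + 4 + 4 + 2 + 1 + 1 + 0 = 17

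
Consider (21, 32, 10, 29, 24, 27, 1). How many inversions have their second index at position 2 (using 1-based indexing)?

0 such elements

The element at index 2 is 32.
Elements before it: 21
None of them are larger than 32.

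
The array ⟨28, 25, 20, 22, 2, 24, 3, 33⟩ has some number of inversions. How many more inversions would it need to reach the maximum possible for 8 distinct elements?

Maximum inversions for 8 distinct elements is C(8, 2) = 8·7/2 = 28.
Current inversions — for each element, count later smaller elements:
28: 6
25: 5
20: 2
22: 2
2: 0
24: 1
3: 0
33: 0
Current total: 6 + 5 + 2 + 2 + 0 + 1 + 0 + 0 = 16
Shortfall: 28 − 16 = 12

12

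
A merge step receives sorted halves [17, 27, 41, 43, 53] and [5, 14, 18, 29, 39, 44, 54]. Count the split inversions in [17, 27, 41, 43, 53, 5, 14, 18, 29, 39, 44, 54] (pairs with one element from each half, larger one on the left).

21

Count, for every r in R, how many entries of L exceed r:
r = 5: 17, 27, 41, 43, 53 → 5
r = 14: 17, 27, 41, 43, 53 → 5
r = 18: 27, 41, 43, 53 → 4
r = 29: 41, 43, 53 → 3
r = 39: 41, 43, 53 → 3
r = 44: 53 → 1
r = 54: none → 0
Cross-inversions: 5 + 5 + 4 + 3 + 3 + 1 + 0 = 21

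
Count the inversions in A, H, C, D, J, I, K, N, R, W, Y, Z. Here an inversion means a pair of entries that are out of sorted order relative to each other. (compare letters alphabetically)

Count, for each position, how many later elements it exceeds:
A: 0
H: 2
C: 0
D: 0
J: 1
I: 0
K: 0
N: 0
R: 0
W: 0
Y: 0
Z: 0
Sum: 0 + 2 + 0 + 0 + 1 + 0 + 0 + 0 + 0 + 0 + 0 + 0 = 3

3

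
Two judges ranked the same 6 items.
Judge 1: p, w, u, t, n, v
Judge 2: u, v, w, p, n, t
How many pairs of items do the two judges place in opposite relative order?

Discordant pairs: 8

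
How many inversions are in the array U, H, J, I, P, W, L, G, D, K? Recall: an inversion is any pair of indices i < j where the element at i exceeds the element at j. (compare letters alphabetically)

27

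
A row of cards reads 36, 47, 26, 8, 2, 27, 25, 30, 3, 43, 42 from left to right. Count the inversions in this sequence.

Count, for each position, how many later elements it exceeds:
36: 7
47: 9
26: 4
8: 2
2: 0
27: 2
25: 1
30: 1
3: 0
43: 1
42: 0
Sum: 7 + 9 + 4 + 2 + 0 + 2 + 1 + 1 + 0 + 1 + 0 = 27

27 out-of-order pairs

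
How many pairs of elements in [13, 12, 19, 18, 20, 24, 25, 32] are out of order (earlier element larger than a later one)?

Element-by-element contributions:
13 → 12 → 1
12 → none → 0
19 → 18 → 1
18 → none → 0
20 → none → 0
24 → none → 0
25 → none → 0
32 → none → 0
Sum: 1 + 0 + 1 + 0 + 0 + 0 + 0 + 0 = 2

2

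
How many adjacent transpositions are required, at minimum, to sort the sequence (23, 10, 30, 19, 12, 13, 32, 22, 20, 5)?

There are 25 swaps.

Each adjacent swap fixes exactly one inversion, so the minimum swap count equals the number of inversions.
Count inversions — for each element, later elements that are smaller:
23: 10, 19, 12, 13, 22, 20, 5 → 7
10: 5 → 1
30: 19, 12, 13, 22, 20, 5 → 6
19: 12, 13, 5 → 3
12: 5 → 1
13: 5 → 1
32: 22, 20, 5 → 3
22: 20, 5 → 2
20: 5 → 1
5: none → 0
Total inversions: 7 + 1 + 6 + 3 + 1 + 1 + 3 + 2 + 1 + 0 = 25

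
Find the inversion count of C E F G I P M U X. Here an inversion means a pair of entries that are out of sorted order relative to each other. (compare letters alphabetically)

1

Sweep left to right; for each value list the smaller values that follow it:
C → none → 0
E → none → 0
F → none → 0
G → none → 0
I → none → 0
P → M → 1
M → none → 0
U → none → 0
X → none → 0
Sum: 0 + 0 + 0 + 0 + 0 + 1 + 0 + 0 + 0 = 1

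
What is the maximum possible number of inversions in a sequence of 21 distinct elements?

There are 210 inversions.

A reversed (strictly descending) arrangement makes every pair an inversion, giving C(21, 2) inversions.
C(21, 2) = 21·20/2 = 210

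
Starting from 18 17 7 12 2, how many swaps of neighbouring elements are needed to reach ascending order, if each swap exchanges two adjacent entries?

9

Each adjacent swap fixes exactly one inversion, so the minimum swap count equals the number of inversions.
Count inversions — for each element, later elements that are smaller:
18: 17, 7, 12, 2 → 4
17: 7, 12, 2 → 3
7: 2 → 1
12: 2 → 1
2: none → 0
Total inversions: 4 + 3 + 1 + 1 + 0 = 9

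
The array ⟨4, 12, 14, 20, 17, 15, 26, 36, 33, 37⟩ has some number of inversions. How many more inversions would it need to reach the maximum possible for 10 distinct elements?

Maximum inversions for 10 distinct elements is C(10, 2) = 10·9/2 = 45.
Current inversions — for each element, count later smaller elements:
4: 0
12: 0
14: 0
20: 2
17: 1
15: 0
26: 0
36: 1
33: 0
37: 0
Current total: 0 + 0 + 0 + 2 + 1 + 0 + 0 + 1 + 0 + 0 = 4
Shortfall: 45 − 4 = 41

41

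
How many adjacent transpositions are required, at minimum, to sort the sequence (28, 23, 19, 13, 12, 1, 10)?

20 adjacent swaps

Minimum adjacent swaps = number of inversions (each swap of adjacent out-of-order elements removes one inversion and no swap can remove more).
Count inversions — for each element, later elements that are smaller:
28: 23, 19, 13, 12, 1, 10 → 6
23: 19, 13, 12, 1, 10 → 5
19: 13, 12, 1, 10 → 4
13: 12, 1, 10 → 3
12: 1, 10 → 2
1: none → 0
10: none → 0
Total inversions: 6 + 5 + 4 + 3 + 2 + 0 + 0 = 20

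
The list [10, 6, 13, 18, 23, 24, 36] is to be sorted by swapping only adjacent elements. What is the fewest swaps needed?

Minimum adjacent swaps = number of inversions (each swap of adjacent out-of-order elements removes one inversion and no swap can remove more).
Count inversions — for each element, later elements that are smaller:
10: 6 → 1
6: none → 0
13: none → 0
18: none → 0
23: none → 0
24: none → 0
36: none → 0
Total inversions: 1 + 0 + 0 + 0 + 0 + 0 + 0 = 1

1 swap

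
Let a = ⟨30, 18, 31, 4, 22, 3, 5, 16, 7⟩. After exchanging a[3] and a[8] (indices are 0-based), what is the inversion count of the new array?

Positions 3 and 8 hold 4 and 7; after swapping, the array is [30, 18, 31, 7, 22, 3, 5, 16, 4].
Element-by-element contributions:
30: 7
18: 5
31: 6
7: 3
22: 4
3: 0
5: 1
16: 1
4: 0
Sum: 7 + 5 + 6 + 3 + 4 + 0 + 1 + 1 + 0 = 27

Inversions: 27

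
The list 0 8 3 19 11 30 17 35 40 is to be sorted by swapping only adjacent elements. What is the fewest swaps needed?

Minimum adjacent swaps = number of inversions (each swap of adjacent out-of-order elements removes one inversion and no swap can remove more).
Count inversions — for each element, later elements that are smaller:
0: none → 0
8: 3 → 1
3: none → 0
19: 11, 17 → 2
11: none → 0
30: 17 → 1
17: none → 0
35: none → 0
40: none → 0
Total inversions: 0 + 1 + 0 + 2 + 0 + 1 + 0 + 0 + 0 = 4

There are 4 swaps.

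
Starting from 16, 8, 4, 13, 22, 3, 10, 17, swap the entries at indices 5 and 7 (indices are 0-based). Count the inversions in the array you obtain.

Positions 5 and 7 hold 3 and 17; after swapping, the array is [16, 8, 4, 13, 22, 17, 10, 3].
Element-by-element contributions:
16 → 8, 4, 13, 10, 3 → 5
8 → 4, 3 → 2
4 → 3 → 1
13 → 10, 3 → 2
22 → 17, 10, 3 → 3
17 → 10, 3 → 2
10 → 3 → 1
3 → none → 0
Sum: 5 + 2 + 1 + 2 + 3 + 2 + 1 + 0 = 16

Inversions: 16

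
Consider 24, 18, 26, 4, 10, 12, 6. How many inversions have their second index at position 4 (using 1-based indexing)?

3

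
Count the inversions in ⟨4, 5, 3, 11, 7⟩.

There are 3 out-of-order pairs.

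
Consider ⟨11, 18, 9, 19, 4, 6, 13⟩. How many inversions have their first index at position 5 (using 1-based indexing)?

The element at index 5 is 4.
Elements after it: 6, 13
None of them are smaller than 4.

0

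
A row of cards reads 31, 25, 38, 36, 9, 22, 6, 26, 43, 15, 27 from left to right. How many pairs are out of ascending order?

30 inversions

Sweep left to right; for each value list the smaller values that follow it:
31 → 25, 9, 22, 6, 26, 15, 27 → 7
25 → 9, 22, 6, 15 → 4
38 → 36, 9, 22, 6, 26, 15, 27 → 7
36 → 9, 22, 6, 26, 15, 27 → 6
9 → 6 → 1
22 → 6, 15 → 2
6 → none → 0
26 → 15 → 1
43 → 15, 27 → 2
15 → none → 0
27 → none → 0
Sum: 7 + 4 + 7 + 6 + 1 + 2 + 0 + 1 + 2 + 0 + 0 = 30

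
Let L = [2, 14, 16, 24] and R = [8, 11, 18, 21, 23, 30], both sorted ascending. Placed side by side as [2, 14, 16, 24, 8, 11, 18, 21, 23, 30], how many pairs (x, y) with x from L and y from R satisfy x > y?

Count, for every r in R, how many entries of L exceed r:
r = 8: 14, 16, 24 → 3
r = 11: 14, 16, 24 → 3
r = 18: 24 → 1
r = 21: 24 → 1
r = 23: 24 → 1
r = 30: none → 0
Cross-inversions: 3 + 3 + 1 + 1 + 1 + 0 = 9

9 split inversions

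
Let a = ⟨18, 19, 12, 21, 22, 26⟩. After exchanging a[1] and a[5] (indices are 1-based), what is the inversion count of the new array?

Positions 1 and 5 hold 18 and 22; after swapping, the array is [22, 19, 12, 21, 18, 26].
Sweep left to right; for each value list the smaller values that follow it:
22 → 19, 12, 21, 18 → 4
19 → 12, 18 → 2
12 → none → 0
21 → 18 → 1
18 → none → 0
26 → none → 0
Sum: 4 + 2 + 0 + 1 + 0 + 0 = 7

7 inversions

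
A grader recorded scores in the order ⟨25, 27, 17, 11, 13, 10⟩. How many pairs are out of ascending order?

Count, for each position, how many later elements it exceeds:
25 → 17, 11, 13, 10 → 4
27 → 17, 11, 13, 10 → 4
17 → 11, 13, 10 → 3
11 → 10 → 1
13 → 10 → 1
10 → none → 0
Sum: 4 + 4 + 3 + 1 + 1 + 0 = 13

13 inversions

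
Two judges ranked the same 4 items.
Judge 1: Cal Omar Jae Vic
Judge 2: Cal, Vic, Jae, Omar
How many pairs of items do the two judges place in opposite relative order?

3 discordant pairs

Assign each item its position (1..4) in the first ordering, then rewrite the second ordering as that position sequence:
positions: Cal→1, Omar→2, Jae→3, Vic→4
second ordering as positions: [1, 4, 3, 2]
Discordant pairs = inversions in this position sequence.
1: 0
4: 3, 2 → 2
3: 2 → 1
2: 0
Total: 0 + 2 + 1 + 0 = 3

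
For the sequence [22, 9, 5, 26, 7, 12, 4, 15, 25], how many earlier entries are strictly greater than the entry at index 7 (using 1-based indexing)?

The element at index 7 is 4.
Elements before it: 22, 9, 5, 26, 7, 12
Those larger than 4: 22, 9, 5, 26, 7, 12

6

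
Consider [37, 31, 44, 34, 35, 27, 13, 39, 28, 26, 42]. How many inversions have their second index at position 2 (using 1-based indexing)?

1 such element

The element at index 2 is 31.
Elements before it: 37
Those larger than 31: 37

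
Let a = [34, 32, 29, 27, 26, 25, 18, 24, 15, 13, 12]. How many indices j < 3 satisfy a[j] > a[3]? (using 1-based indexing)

2

The element at index 3 is 29.
Elements before it: 34, 32
Those larger than 29: 34, 32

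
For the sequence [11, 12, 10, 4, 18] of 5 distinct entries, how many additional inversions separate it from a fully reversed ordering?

5 inversions short

Maximum inversions for 5 distinct elements is C(5, 2) = 5·4/2 = 10.
Current inversions — for each element, count later smaller elements:
11: 2
12: 2
10: 1
4: 0
18: 0
Current total: 2 + 2 + 1 + 0 + 0 = 5
Shortfall: 10 − 5 = 5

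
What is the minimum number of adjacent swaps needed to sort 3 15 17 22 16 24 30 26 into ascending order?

There are 3 adjacent swaps.

Minimum adjacent swaps = number of inversions (each swap of adjacent out-of-order elements removes one inversion and no swap can remove more).
Count inversions — for each element, later elements that are smaller:
3: none → 0
15: none → 0
17: 16 → 1
22: 16 → 1
16: none → 0
24: none → 0
30: 26 → 1
26: none → 0
Total inversions: 0 + 0 + 1 + 1 + 0 + 0 + 1 + 0 = 3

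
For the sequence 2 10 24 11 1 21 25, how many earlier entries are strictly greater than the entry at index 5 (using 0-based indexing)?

1

The element at index 5 is 21.
Elements before it: 2, 10, 24, 11, 1
Those larger than 21: 24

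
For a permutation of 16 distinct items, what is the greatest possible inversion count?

The maximum occurs when the array is in strictly decreasing order: every one of the C(16, 2) pairs is inverted.
C(16, 2) = 16·15/2 = 120

120 inversions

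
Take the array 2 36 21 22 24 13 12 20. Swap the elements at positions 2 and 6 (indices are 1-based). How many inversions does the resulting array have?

Positions 2 and 6 hold 36 and 13; after swapping, the array is [2, 13, 21, 22, 24, 36, 12, 20].
Element-by-element contributions:
2 → none → 0
13 → 12 → 1
21 → 12, 20 → 2
22 → 12, 20 → 2
24 → 12, 20 → 2
36 → 12, 20 → 2
12 → none → 0
20 → none → 0
Sum: 0 + 1 + 2 + 2 + 2 + 2 + 0 + 0 = 9

9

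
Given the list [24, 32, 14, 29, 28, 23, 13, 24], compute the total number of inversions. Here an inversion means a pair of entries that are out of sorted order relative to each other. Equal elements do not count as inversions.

For each element, count later entries that are smaller:
24 → 14, 23, 13 → 3
32 → 14, 29, 28, 23, 13, 24 → 6
14 → 13 → 1
29 → 28, 23, 13, 24 → 4
28 → 23, 13, 24 → 3
23 → 13 → 1
13 → none → 0
24 → none → 0
Sum: 3 + 6 + 1 + 4 + 3 + 1 + 0 + 0 = 18

18 inversions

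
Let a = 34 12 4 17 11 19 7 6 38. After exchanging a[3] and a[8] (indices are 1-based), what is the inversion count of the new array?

20

Positions 3 and 8 hold 4 and 6; after swapping, the array is [34, 12, 6, 17, 11, 19, 7, 4, 38].
Sweep left to right; for each value list the smaller values that follow it:
34: 7
12: 4
6: 1
17: 3
11: 2
19: 2
7: 1
4: 0
38: 0
Sum: 7 + 4 + 1 + 3 + 2 + 2 + 1 + 0 + 0 = 20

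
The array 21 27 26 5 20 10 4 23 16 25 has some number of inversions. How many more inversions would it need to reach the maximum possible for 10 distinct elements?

19 inversions short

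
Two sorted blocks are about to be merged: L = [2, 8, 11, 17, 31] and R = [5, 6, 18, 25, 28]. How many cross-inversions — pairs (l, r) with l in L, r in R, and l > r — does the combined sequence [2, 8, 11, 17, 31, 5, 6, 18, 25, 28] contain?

Take each right-half value and tally the left-half values above it:
r = 5: 8, 11, 17, 31 → 4
r = 6: 8, 11, 17, 31 → 4
r = 18: 31 → 1
r = 25: 31 → 1
r = 28: 31 → 1
Cross-inversions: 4 + 4 + 1 + 1 + 1 = 11

There are 11 cross-inversions.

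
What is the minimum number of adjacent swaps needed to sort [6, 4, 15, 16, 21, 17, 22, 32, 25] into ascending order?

Minimum adjacent swaps = number of inversions (each swap of adjacent out-of-order elements removes one inversion and no swap can remove more).
Count inversions — for each element, later elements that are smaller:
6: 4 → 1
4: none → 0
15: none → 0
16: none → 0
21: 17 → 1
17: none → 0
22: none → 0
32: 25 → 1
25: none → 0
Total inversions: 1 + 0 + 0 + 0 + 1 + 0 + 0 + 1 + 0 = 3

Adjacent swaps: 3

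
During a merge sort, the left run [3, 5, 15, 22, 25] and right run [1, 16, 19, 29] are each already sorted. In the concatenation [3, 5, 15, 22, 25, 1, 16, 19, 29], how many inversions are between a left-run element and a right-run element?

9 cross-inversions

Take each right-half value and tally the left-half values above it:
r = 1: 3, 5, 15, 22, 25 → 5
r = 16: 22, 25 → 2
r = 19: 22, 25 → 2
r = 29: none → 0
Cross-inversions: 5 + 2 + 2 + 0 = 9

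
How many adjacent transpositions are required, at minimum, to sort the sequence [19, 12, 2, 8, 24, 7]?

9

Each adjacent swap fixes exactly one inversion, so the minimum swap count equals the number of inversions.
Count inversions — for each element, later elements that are smaller:
19: 12, 2, 8, 7 → 4
12: 2, 8, 7 → 3
2: none → 0
8: 7 → 1
24: 7 → 1
7: none → 0
Total inversions: 4 + 3 + 0 + 1 + 1 + 0 = 9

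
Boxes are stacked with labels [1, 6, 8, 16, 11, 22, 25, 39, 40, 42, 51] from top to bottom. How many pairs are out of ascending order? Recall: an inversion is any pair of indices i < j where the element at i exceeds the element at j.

There is 1 out-of-order pair.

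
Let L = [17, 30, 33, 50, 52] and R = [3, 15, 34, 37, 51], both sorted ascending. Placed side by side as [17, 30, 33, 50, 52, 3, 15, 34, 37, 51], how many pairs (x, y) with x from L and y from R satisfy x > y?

Count, for every r in R, how many entries of L exceed r:
r = 3: 17, 30, 33, 50, 52 → 5
r = 15: 17, 30, 33, 50, 52 → 5
r = 34: 50, 52 → 2
r = 37: 50, 52 → 2
r = 51: 52 → 1
Cross-inversions: 5 + 5 + 2 + 2 + 1 = 15

15 split inversions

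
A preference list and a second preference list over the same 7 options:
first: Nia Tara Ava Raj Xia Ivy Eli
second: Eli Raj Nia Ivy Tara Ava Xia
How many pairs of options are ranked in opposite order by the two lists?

Assign each item its position (1..7) in the first ordering, then rewrite the second ordering as that position sequence:
positions: Nia→1, Tara→2, Ava→3, Raj→4, Xia→5, Ivy→6, Eli→7
second ordering as positions: [7, 4, 1, 6, 2, 3, 5]
Discordant pairs = inversions in this position sequence.
7: 4, 1, 6, 2, 3, 5 → 6
4: 1, 2, 3 → 3
1: 0
6: 2, 3, 5 → 3
2: 0
3: 0
5: 0
Total: 6 + 3 + 0 + 3 + 0 + 0 + 0 = 12

12 pairs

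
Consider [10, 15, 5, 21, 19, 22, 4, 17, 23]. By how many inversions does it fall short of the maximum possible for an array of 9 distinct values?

Maximum inversions for 9 distinct elements is C(9, 2) = 9·8/2 = 36.
Current inversions — for each element, count later smaller elements:
10: 2
15: 2
5: 1
21: 3
19: 2
22: 2
4: 0
17: 0
23: 0
Current total: 2 + 2 + 1 + 3 + 2 + 2 + 0 + 0 + 0 = 12
Shortfall: 36 − 12 = 24

24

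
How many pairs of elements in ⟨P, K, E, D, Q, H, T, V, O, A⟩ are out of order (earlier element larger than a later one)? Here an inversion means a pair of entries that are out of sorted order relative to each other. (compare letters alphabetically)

22 inversions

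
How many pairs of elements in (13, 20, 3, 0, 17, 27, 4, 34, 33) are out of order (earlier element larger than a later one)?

Count, for each position, how many later elements it exceeds:
13 → 3, 0, 4 → 3
20 → 3, 0, 17, 4 → 4
3 → 0 → 1
0 → none → 0
17 → 4 → 1
27 → 4 → 1
4 → none → 0
34 → 33 → 1
33 → none → 0
Sum: 3 + 4 + 1 + 0 + 1 + 1 + 0 + 1 + 0 = 11

11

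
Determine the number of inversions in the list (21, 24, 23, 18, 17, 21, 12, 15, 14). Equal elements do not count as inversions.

29

Count, for each position, how many later elements it exceeds:
21: 5
24: 7
23: 6
18: 4
17: 3
21: 3
12: 0
15: 1
14: 0
Sum: 5 + 7 + 6 + 4 + 3 + 3 + 0 + 1 + 0 = 29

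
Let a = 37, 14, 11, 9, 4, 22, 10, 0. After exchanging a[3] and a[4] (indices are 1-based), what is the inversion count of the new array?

There are 21 inversions.

Positions 3 and 4 hold 11 and 9; after swapping, the array is [37, 14, 9, 11, 4, 22, 10, 0].
For each element, count later entries that are smaller:
37 → 14, 9, 11, 4, 22, 10, 0 → 7
14 → 9, 11, 4, 10, 0 → 5
9 → 4, 0 → 2
11 → 4, 10, 0 → 3
4 → 0 → 1
22 → 10, 0 → 2
10 → 0 → 1
0 → none → 0
Sum: 7 + 5 + 2 + 3 + 1 + 2 + 1 + 0 = 21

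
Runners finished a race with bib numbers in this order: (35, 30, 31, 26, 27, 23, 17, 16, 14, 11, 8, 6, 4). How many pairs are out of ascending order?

76

Element-by-element contributions:
35: 12
30: 10
31: 10
26: 8
27: 8
23: 7
17: 6
16: 5
14: 4
11: 3
8: 2
6: 1
4: 0
Sum: 12 + 10 + 10 + 8 + 8 + 7 + 6 + 5 + 4 + 3 + 2 + 1 + 0 = 76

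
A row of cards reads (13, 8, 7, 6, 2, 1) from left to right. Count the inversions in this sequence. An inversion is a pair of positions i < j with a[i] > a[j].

15

For each element, count later entries that are smaller:
13 → 8, 7, 6, 2, 1 → 5
8 → 7, 6, 2, 1 → 4
7 → 6, 2, 1 → 3
6 → 2, 1 → 2
2 → 1 → 1
1 → none → 0
Sum: 5 + 4 + 3 + 2 + 1 + 0 = 15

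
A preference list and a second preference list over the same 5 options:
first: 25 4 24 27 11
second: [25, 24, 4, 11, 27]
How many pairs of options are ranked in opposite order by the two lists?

2 pairs

Assign each item its position (1..5) in the first ordering, then rewrite the second ordering as that position sequence:
positions: 25→1, 4→2, 24→3, 27→4, 11→5
second ordering as positions: [1, 3, 2, 5, 4]
Discordant pairs = inversions in this position sequence.
1: 0
3: 2 → 1
2: 0
5: 4 → 1
4: 0
Total: 0 + 1 + 0 + 1 + 0 = 2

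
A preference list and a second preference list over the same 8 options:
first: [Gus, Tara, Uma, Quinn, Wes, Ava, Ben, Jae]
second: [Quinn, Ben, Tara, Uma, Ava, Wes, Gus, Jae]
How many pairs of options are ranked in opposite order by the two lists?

Assign each item its position (1..8) in the first ordering, then rewrite the second ordering as that position sequence:
positions: Gus→1, Tara→2, Uma→3, Quinn→4, Wes→5, Ava→6, Ben→7, Jae→8
second ordering as positions: [4, 7, 2, 3, 6, 5, 1, 8]
Discordant pairs = inversions in this position sequence.
4: 2, 3, 1 → 3
7: 2, 3, 6, 5, 1 → 5
2: 1 → 1
3: 1 → 1
6: 5, 1 → 2
5: 1 → 1
1: 0
8: 0
Total: 3 + 5 + 1 + 1 + 2 + 1 + 0 + 0 = 13

13 pairs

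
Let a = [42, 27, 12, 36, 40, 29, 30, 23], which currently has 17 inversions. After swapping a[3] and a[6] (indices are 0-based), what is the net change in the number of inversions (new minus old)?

Positions 3 and 6 hold 36 and 30; after swapping, the array is [42, 27, 12, 30, 40, 29, 36, 23].
Element-by-element contributions:
42: 7
27: 2
12: 0
30: 2
40: 3
29: 1
36: 1
23: 0
Sum: 7 + 2 + 0 + 2 + 3 + 1 + 1 + 0 = 16
Change: 16 − 17 = -1

-1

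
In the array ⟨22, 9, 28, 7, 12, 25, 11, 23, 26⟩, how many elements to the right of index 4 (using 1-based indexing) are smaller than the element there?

0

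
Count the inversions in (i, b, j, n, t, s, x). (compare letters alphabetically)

2 inversions

Listing every pair i<j with a[i]>a[j] (using 1-based positions):
(1,2): i > b
(5,6): t > s
That's 2 pairs.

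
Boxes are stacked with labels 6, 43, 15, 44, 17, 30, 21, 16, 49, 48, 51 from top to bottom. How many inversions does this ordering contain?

For each element, count later entries that are smaller:
6 → none → 0
43 → 15, 17, 30, 21, 16 → 5
15 → none → 0
44 → 17, 30, 21, 16 → 4
17 → 16 → 1
30 → 21, 16 → 2
21 → 16 → 1
16 → none → 0
49 → 48 → 1
48 → none → 0
51 → none → 0
Sum: 0 + 5 + 0 + 4 + 1 + 2 + 1 + 0 + 1 + 0 + 0 = 14

Out-of-order pairs: 14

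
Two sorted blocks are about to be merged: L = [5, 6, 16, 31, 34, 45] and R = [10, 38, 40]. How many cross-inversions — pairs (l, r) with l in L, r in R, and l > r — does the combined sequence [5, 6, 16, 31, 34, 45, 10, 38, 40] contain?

6

For each element r of the right run, count left-run elements greater than r:
r = 10: 16, 31, 34, 45 → 4
r = 38: 45 → 1
r = 40: 45 → 1
Cross-inversions: 4 + 1 + 1 = 6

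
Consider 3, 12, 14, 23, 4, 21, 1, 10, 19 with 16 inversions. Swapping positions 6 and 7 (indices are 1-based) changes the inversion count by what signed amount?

-1

Positions 6 and 7 hold 21 and 1; after swapping, the array is [3, 12, 14, 23, 4, 1, 21, 10, 19].
Element-by-element contributions:
3: 1
12: 3
14: 3
23: 5
4: 1
1: 0
21: 2
10: 0
19: 0
Sum: 1 + 3 + 3 + 5 + 1 + 0 + 2 + 0 + 0 = 15
Change: 15 − 16 = -1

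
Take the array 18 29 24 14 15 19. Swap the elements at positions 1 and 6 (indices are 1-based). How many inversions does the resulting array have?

10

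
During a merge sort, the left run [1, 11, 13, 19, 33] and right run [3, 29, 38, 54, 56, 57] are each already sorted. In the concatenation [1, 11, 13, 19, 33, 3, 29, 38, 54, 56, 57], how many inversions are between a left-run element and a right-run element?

5

Count, for every r in R, how many entries of L exceed r:
r = 3: 11, 13, 19, 33 → 4
r = 29: 33 → 1
r = 38: none → 0
r = 54: none → 0
r = 56: none → 0
r = 57: none → 0
Cross-inversions: 4 + 1 + 0 + 0 + 0 + 0 = 5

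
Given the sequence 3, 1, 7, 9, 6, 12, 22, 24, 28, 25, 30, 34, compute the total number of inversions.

4 inversions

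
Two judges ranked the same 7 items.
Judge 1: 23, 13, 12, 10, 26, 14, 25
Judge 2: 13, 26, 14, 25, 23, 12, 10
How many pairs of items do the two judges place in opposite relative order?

Assign each item its position (1..7) in the first ordering, then rewrite the second ordering as that position sequence:
positions: 23→1, 13→2, 12→3, 10→4, 26→5, 14→6, 25→7
second ordering as positions: [2, 5, 6, 7, 1, 3, 4]
Discordant pairs = inversions in this position sequence.
2: 1 → 1
5: 1, 3, 4 → 3
6: 1, 3, 4 → 3
7: 1, 3, 4 → 3
1: 0
3: 0
4: 0
Total: 1 + 3 + 3 + 3 + 0 + 0 + 0 = 10

10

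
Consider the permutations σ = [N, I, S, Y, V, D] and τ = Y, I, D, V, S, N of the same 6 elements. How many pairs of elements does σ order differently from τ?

Discordant pairs: 10

Assign each item its position (1..6) in the first ordering, then rewrite the second ordering as that position sequence:
positions: N→1, I→2, S→3, Y→4, V→5, D→6
second ordering as positions: [4, 2, 6, 5, 3, 1]
Discordant pairs = inversions in this position sequence.
4: 2, 3, 1 → 3
2: 1 → 1
6: 5, 3, 1 → 3
5: 3, 1 → 2
3: 1 → 1
1: 0
Total: 3 + 1 + 3 + 2 + 1 + 0 = 10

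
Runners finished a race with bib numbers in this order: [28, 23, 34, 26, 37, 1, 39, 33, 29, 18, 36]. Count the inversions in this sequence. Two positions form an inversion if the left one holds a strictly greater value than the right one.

25

For each element, count later entries that are smaller:
28: 4
23: 2
34: 5
26: 2
37: 5
1: 0
39: 4
33: 2
29: 1
18: 0
36: 0
Sum: 4 + 2 + 5 + 2 + 5 + 0 + 4 + 2 + 1 + 0 + 0 = 25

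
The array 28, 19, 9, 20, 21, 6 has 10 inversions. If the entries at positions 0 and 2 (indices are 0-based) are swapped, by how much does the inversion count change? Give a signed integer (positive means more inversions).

-3

Positions 0 and 2 hold 28 and 9; after swapping, the array is [9, 19, 28, 20, 21, 6].
Sweep left to right; for each value list the smaller values that follow it:
9 → 6 → 1
19 → 6 → 1
28 → 20, 21, 6 → 3
20 → 6 → 1
21 → 6 → 1
6 → none → 0
Sum: 1 + 1 + 3 + 1 + 1 + 0 = 7
Change: 7 − 10 = -3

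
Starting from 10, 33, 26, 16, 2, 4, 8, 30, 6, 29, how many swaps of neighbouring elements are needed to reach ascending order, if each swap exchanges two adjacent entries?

Minimum adjacent swaps = number of inversions (each swap of adjacent out-of-order elements removes one inversion and no swap can remove more).
Count inversions — for each element, later elements that are smaller:
10: 2, 4, 8, 6 → 4
33: 26, 16, 2, 4, 8, 30, 6, 29 → 8
26: 16, 2, 4, 8, 6 → 5
16: 2, 4, 8, 6 → 4
2: none → 0
4: none → 0
8: 6 → 1
30: 6, 29 → 2
6: none → 0
29: none → 0
Total inversions: 4 + 8 + 5 + 4 + 0 + 0 + 1 + 2 + 0 + 0 = 24

24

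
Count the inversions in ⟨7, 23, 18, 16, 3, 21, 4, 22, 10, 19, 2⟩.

Inversions: 32

Sweep left to right; for each value list the smaller values that follow it:
7: 3
23: 9
18: 5
16: 4
3: 1
21: 4
4: 1
22: 3
10: 1
19: 1
2: 0
Sum: 3 + 9 + 5 + 4 + 1 + 4 + 1 + 3 + 1 + 1 + 0 = 32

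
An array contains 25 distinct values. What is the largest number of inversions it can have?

A reversed (strictly descending) arrangement makes every pair an inversion, giving C(25, 2) inversions.
C(25, 2) = 25·24/2 = 300

300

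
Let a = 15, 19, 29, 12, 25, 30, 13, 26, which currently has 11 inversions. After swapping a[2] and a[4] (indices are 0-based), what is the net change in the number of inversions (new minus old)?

-1

Positions 2 and 4 hold 29 and 25; after swapping, the array is [15, 19, 25, 12, 29, 30, 13, 26].
For each element, count later entries that are smaller:
15 → 12, 13 → 2
19 → 12, 13 → 2
25 → 12, 13 → 2
12 → none → 0
29 → 13, 26 → 2
30 → 13, 26 → 2
13 → none → 0
26 → none → 0
Sum: 2 + 2 + 2 + 0 + 2 + 2 + 0 + 0 = 10
Change: 10 − 11 = -1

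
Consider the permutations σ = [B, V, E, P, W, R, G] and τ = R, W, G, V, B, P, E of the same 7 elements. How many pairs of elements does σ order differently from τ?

15

Assign each item its position (1..7) in the first ordering, then rewrite the second ordering as that position sequence:
positions: B→1, V→2, E→3, P→4, W→5, R→6, G→7
second ordering as positions: [6, 5, 7, 2, 1, 4, 3]
Discordant pairs = inversions in this position sequence.
6: 5, 2, 1, 4, 3 → 5
5: 2, 1, 4, 3 → 4
7: 2, 1, 4, 3 → 4
2: 1 → 1
1: 0
4: 3 → 1
3: 0
Total: 5 + 4 + 4 + 1 + 0 + 1 + 0 = 15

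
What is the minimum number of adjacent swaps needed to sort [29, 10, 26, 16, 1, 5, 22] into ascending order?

14 adjacent swaps

Minimum adjacent swaps = number of inversions (each swap of adjacent out-of-order elements removes one inversion and no swap can remove more).
Count inversions — for each element, later elements that are smaller:
29: 10, 26, 16, 1, 5, 22 → 6
10: 1, 5 → 2
26: 16, 1, 5, 22 → 4
16: 1, 5 → 2
1: none → 0
5: none → 0
22: none → 0
Total inversions: 6 + 2 + 4 + 2 + 0 + 0 + 0 = 14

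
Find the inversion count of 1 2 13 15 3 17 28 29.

2

For each element, count later entries that are smaller:
1: 0
2: 0
13: 1
15: 1
3: 0
17: 0
28: 0
29: 0
Sum: 0 + 0 + 1 + 1 + 0 + 0 + 0 + 0 = 2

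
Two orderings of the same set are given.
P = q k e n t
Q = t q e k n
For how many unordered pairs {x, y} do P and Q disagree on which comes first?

5 disagreeing pairs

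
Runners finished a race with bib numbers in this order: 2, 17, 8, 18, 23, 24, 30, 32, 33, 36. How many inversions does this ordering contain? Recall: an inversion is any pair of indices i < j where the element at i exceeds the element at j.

Sweep left to right; for each value list the smaller values that follow it:
2: 0
17: 1
8: 0
18: 0
23: 0
24: 0
30: 0
32: 0
33: 0
36: 0
Sum: 0 + 1 + 0 + 0 + 0 + 0 + 0 + 0 + 0 + 0 = 1

There is 1 out-of-order pair.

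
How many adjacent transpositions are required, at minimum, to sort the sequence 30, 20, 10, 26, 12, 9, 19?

15

The minimum number of adjacent swaps to sort an array equals its inversion count, since every such swap removes exactly one inversion.
Count inversions — for each element, later elements that are smaller:
30: 20, 10, 26, 12, 9, 19 → 6
20: 10, 12, 9, 19 → 4
10: 9 → 1
26: 12, 9, 19 → 3
12: 9 → 1
9: none → 0
19: none → 0
Total inversions: 6 + 4 + 1 + 3 + 1 + 0 + 0 = 15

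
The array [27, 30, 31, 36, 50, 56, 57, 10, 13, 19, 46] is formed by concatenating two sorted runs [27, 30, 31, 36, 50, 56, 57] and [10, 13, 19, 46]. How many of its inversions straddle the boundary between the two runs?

Split inversions: 24

Take each right-half value and tally the left-half values above it:
r = 10: 27, 30, 31, 36, 50, 56, 57 → 7
r = 13: 27, 30, 31, 36, 50, 56, 57 → 7
r = 19: 27, 30, 31, 36, 50, 56, 57 → 7
r = 46: 50, 56, 57 → 3
Cross-inversions: 7 + 7 + 7 + 3 = 24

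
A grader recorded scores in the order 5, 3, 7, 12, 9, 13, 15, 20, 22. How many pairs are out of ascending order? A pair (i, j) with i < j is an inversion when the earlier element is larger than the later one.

Count, for each position, how many later elements it exceeds:
5 → 3 → 1
3 → none → 0
7 → none → 0
12 → 9 → 1
9 → none → 0
13 → none → 0
15 → none → 0
20 → none → 0
22 → none → 0
Sum: 1 + 0 + 0 + 1 + 0 + 0 + 0 + 0 + 0 = 2

There are 2 inversions.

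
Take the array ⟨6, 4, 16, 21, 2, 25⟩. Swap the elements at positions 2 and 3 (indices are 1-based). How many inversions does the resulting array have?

6 inversions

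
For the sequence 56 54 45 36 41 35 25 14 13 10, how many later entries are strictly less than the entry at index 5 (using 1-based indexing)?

5

The element at index 5 is 41.
Elements after it: 35, 25, 14, 13, 10
Those smaller than 41: 35, 25, 14, 13, 10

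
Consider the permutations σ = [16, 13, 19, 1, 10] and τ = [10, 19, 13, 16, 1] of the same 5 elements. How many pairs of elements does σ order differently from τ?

Assign each item its position (1..5) in the first ordering, then rewrite the second ordering as that position sequence:
positions: 16→1, 13→2, 19→3, 1→4, 10→5
second ordering as positions: [5, 3, 2, 1, 4]
Discordant pairs = inversions in this position sequence.
5: 3, 2, 1, 4 → 4
3: 2, 1 → 2
2: 1 → 1
1: 0
4: 0
Total: 4 + 2 + 1 + 0 + 0 = 7

7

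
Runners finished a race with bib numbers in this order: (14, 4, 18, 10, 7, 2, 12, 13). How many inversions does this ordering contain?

15 inversions

Element-by-element contributions:
14: 6
4: 1
18: 5
10: 2
7: 1
2: 0
12: 0
13: 0
Sum: 6 + 1 + 5 + 2 + 1 + 0 + 0 + 0 = 15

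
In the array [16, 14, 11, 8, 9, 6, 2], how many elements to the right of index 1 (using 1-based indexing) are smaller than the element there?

6

The element at index 1 is 16.
Elements after it: 14, 11, 8, 9, 6, 2
Those smaller than 16: 14, 11, 8, 9, 6, 2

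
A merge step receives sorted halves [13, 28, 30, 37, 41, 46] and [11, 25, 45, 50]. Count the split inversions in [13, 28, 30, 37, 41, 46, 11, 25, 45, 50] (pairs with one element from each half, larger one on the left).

Take each right-half value and tally the left-half values above it:
r = 11: 13, 28, 30, 37, 41, 46 → 6
r = 25: 28, 30, 37, 41, 46 → 5
r = 45: 46 → 1
r = 50: none → 0
Cross-inversions: 6 + 5 + 1 + 0 = 12

12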